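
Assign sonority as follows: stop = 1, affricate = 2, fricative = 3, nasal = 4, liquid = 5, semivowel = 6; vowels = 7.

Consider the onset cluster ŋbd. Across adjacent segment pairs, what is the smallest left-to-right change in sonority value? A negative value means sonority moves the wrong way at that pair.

/ŋ/: nasal = 4.
/b/: stop = 1.
/d/: stop = 1.
/ŋ/→/b/: change -3.
/b/→/d/: change +0.
Minimum = -3.

-3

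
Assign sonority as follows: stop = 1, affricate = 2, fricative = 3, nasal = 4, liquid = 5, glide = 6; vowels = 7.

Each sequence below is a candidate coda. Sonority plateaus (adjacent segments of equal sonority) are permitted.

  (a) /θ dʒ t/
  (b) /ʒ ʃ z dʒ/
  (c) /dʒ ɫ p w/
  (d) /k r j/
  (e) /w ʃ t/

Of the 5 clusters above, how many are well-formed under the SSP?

(a) /θ dʒ t/: profile 3-2-1 — obeys.
(b) /ʒ ʃ z dʒ/: profile 3-3-3-2 — obeys.
(c) /dʒ ɫ p w/: profile 2-5-1-6 — violates.
(d) /k r j/: profile 1-5-6 — violates.
(e) /w ʃ t/: profile 6-3-1 — obeys.

3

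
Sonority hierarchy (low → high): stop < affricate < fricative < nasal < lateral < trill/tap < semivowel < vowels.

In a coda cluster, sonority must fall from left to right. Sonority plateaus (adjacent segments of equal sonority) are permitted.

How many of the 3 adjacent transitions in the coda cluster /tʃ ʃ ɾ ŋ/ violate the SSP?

2

/tʃ/ is an affricate (sonority 2).
/ʃ/ is a fricative (sonority 3).
/ɾ/ is a trill/tap (sonority 6).
/ŋ/ is a nasal (sonority 4).
/tʃ/→/ʃ/: 2→3 (does not fall) — violation.
/ʃ/→/ɾ/: 3→6 (does not fall) — violation.
/ɾ/→/ŋ/: 6→4 (falls) — ok.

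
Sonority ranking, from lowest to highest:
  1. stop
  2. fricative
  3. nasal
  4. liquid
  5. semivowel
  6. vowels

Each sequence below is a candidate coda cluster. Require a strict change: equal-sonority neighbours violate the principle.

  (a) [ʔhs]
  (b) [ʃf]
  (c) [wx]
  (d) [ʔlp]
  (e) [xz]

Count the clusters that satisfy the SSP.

(a) [ʔhs]: profile 1-2-2 — violates.
(b) [ʃf]: profile 2-2 — violates.
(c) [wx]: profile 5-2 — obeys.
(d) [ʔlp]: profile 1-4-1 — violates.
(e) [xz]: profile 2-2 — violates.

1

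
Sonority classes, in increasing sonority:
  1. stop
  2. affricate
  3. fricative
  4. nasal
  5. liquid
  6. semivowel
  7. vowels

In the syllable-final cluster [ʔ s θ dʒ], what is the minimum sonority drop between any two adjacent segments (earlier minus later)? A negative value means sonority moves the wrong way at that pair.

/ʔ/: stop = 1.
/s/: fricative = 3.
/θ/: fricative = 3.
/dʒ/: affricate = 2.
/ʔ/→/s/: change -2.
/s/→/θ/: change +0.
/θ/→/dʒ/: change +1.
Minimum = -2.

-2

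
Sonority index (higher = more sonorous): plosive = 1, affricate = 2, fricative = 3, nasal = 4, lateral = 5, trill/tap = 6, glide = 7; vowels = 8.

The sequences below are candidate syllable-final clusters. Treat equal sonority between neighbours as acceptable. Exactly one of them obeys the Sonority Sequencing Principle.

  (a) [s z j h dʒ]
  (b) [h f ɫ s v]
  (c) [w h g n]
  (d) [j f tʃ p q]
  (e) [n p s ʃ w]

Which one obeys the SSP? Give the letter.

(a) [s z j h dʒ]: profile 3-3-7-3-2 — violates.
(b) [h f ɫ s v]: profile 3-3-5-3-3 — violates.
(c) [w h g n]: profile 7-3-1-4 — violates.
(d) [j f tʃ p q]: profile 7-3-2-1-1 — obeys.
(e) [n p s ʃ w]: profile 4-1-3-3-7 — violates.

d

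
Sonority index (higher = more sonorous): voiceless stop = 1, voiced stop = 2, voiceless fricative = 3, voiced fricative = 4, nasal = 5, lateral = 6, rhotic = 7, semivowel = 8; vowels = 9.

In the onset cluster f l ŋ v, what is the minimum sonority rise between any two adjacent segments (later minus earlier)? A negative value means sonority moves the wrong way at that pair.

/f/ is a voiceless fricative (sonority 3).
/l/ is a lateral (sonority 6).
/ŋ/ is a nasal (sonority 5).
/v/ is a voiced fricative (sonority 4).
/f/→/l/: change +3.
/l/→/ŋ/: change -1.
/ŋ/→/v/: change -1.
Minimum = -1.

-1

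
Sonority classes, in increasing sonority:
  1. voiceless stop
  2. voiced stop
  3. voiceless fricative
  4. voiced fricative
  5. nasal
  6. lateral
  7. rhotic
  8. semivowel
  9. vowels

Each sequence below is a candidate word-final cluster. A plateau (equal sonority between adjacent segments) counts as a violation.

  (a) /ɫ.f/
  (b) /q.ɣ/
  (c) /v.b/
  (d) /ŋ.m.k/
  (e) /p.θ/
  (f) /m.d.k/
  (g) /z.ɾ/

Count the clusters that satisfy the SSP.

(a) /ɫ.f/: profile 6-3 — obeys.
(b) /q.ɣ/: profile 1-4 — violates.
(c) /v.b/: profile 4-2 — obeys.
(d) /ŋ.m.k/: profile 5-5-1 — violates.
(e) /p.θ/: profile 1-3 — violates.
(f) /m.d.k/: profile 5-2-1 — obeys.
(g) /z.ɾ/: profile 4-7 — violates.

3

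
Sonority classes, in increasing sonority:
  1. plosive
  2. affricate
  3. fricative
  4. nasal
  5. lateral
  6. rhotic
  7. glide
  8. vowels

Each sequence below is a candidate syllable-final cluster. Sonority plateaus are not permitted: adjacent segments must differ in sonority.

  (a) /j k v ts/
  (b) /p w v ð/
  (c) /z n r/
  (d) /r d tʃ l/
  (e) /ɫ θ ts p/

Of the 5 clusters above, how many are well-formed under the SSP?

1

(a) sonority 7-1-3-2: ill-formed.
(b) sonority 1-7-3-3: ill-formed.
(c) sonority 3-4-6: ill-formed.
(d) sonority 6-1-2-5: ill-formed.
(e) sonority 5-3-2-1: well-formed.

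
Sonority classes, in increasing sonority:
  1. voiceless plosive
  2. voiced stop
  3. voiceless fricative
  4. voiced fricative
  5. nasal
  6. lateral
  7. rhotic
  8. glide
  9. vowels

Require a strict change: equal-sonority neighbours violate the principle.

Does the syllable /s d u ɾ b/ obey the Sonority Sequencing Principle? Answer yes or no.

Onset: /s/ is a voiceless fricative (sonority 3), /d/ is a voiced stop (sonority 2); then the nucleus /u/ (sonority 9).
Onset profile 3-2-9 — does not strictly rise throughout.
Coda: /ɾ/ is a rhotic (sonority 7), /b/ is a voiced stop (sonority 2).
Coda profile 9-7-2 — falls from the nucleus.

no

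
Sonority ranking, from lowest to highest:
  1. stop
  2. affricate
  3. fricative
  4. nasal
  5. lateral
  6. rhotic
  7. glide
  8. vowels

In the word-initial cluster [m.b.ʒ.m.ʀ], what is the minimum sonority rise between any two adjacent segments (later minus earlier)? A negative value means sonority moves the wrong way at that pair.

-3

/m/ — nasal, sonority 4.
/b/ — stop, sonority 1.
/ʒ/ — fricative, sonority 3.
/m/ — nasal, sonority 4.
/ʀ/ — rhotic, sonority 6.
/m/→/b/: change -3.
/b/→/ʒ/: change +2.
/ʒ/→/m/: change +1.
/m/→/ʀ/: change +2.
Minimum = -3.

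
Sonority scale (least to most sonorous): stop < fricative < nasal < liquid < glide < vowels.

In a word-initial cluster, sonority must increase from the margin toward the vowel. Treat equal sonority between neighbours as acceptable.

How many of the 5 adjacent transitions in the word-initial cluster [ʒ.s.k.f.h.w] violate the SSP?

/ʒ/ is a fricative (sonority 2).
/s/ is a fricative (sonority 2).
/k/ is a stop (sonority 1).
/f/ is a fricative (sonority 2).
/h/ is a fricative (sonority 2).
/w/ is a glide (sonority 5).
/ʒ/→/s/: 2→2 (plateau, allowed) — ok.
/s/→/k/: 2→1 (does not rise) — violation.
/k/→/f/: 1→2 (rises) — ok.
/f/→/h/: 2→2 (plateau, allowed) — ok.
/h/→/w/: 2→5 (rises) — ok.

1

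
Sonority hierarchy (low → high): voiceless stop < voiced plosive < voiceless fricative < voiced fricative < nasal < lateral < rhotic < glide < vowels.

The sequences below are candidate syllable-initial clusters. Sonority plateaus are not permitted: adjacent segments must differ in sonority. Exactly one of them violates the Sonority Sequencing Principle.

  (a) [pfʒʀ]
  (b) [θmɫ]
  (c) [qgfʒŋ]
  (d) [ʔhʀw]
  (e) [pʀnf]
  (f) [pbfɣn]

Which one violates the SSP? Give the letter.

(a) [pfʒʀ]: profile 1-3-4-7 — obeys.
(b) [θmɫ]: profile 3-5-6 — obeys.
(c) [qgfʒŋ]: profile 1-2-3-4-5 — obeys.
(d) [ʔhʀw]: profile 1-3-7-8 — obeys.
(e) [pʀnf]: profile 1-7-5-3 — violates.
(f) [pbfɣn]: profile 1-2-3-4-5 — obeys.

e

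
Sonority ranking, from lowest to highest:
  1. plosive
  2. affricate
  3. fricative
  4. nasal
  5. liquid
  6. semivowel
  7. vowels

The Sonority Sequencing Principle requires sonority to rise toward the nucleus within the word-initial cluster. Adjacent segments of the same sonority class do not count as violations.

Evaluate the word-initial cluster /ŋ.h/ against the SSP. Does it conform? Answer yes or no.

/ŋ/: nasal = 4.
/h/: fricative = 3.
The profile is 4-3. Between /ŋ/ (4) and /h/ (3) sonority does not rise, so the cluster violates the SSP.

no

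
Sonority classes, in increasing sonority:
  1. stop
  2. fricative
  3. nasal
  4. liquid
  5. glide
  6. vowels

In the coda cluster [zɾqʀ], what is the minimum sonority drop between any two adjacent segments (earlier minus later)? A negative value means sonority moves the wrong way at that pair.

-3

/z/: fricative = 2.
/ɾ/: liquid = 4.
/q/: stop = 1.
/ʀ/: liquid = 4.
/z/→/ɾ/: change -2.
/ɾ/→/q/: change +3.
/q/→/ʀ/: change -3.
Minimum = -3.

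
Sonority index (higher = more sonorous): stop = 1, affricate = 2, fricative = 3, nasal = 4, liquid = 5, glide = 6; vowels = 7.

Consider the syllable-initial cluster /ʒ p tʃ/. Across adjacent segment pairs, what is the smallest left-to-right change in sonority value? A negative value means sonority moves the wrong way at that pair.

/ʒ/: fricative = 3.
/p/: stop = 1.
/tʃ/: affricate = 2.
/ʒ/→/p/: change -2.
/p/→/tʃ/: change +1.
Minimum = -2.

-2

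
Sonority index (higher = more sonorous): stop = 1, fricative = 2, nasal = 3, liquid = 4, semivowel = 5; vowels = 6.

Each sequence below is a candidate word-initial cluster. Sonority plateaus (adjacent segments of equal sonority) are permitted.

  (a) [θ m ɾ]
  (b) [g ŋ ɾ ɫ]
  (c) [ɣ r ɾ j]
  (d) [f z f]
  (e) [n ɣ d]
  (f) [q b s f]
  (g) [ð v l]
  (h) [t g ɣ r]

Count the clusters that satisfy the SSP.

7

(a) [θ m ɾ]: profile 2-3-4 — obeys.
(b) [g ŋ ɾ ɫ]: profile 1-3-4-4 — obeys.
(c) [ɣ r ɾ j]: profile 2-4-4-5 — obeys.
(d) [f z f]: profile 2-2-2 — obeys.
(e) [n ɣ d]: profile 3-2-1 — violates.
(f) [q b s f]: profile 1-1-2-2 — obeys.
(g) [ð v l]: profile 2-2-4 — obeys.
(h) [t g ɣ r]: profile 1-1-2-4 — obeys.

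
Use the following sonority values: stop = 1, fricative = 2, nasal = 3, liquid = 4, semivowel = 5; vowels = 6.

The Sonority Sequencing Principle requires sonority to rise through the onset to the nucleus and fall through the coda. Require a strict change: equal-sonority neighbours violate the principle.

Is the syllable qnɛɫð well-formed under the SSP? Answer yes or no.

yes

Onset: /q/ is a stop (sonority 1), /n/ is a nasal (sonority 3); then the nucleus /ɛ/ (sonority 6).
Onset profile 1-3-6 — rises to the nucleus.
Coda: /ɫ/ is a liquid (sonority 4), /ð/ is a fricative (sonority 2).
Coda profile 6-4-2 — falls from the nucleus.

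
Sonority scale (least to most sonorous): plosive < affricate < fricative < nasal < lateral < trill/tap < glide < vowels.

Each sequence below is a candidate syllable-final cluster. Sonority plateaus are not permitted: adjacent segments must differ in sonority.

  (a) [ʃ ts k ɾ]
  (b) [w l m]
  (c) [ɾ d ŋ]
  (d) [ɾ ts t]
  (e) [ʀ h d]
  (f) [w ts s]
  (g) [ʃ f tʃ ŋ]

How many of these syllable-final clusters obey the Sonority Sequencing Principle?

3

(a) [ʃ ts k ɾ]: profile 3-2-1-6 — violates.
(b) [w l m]: profile 7-5-4 — obeys.
(c) [ɾ d ŋ]: profile 6-1-4 — violates.
(d) [ɾ ts t]: profile 6-2-1 — obeys.
(e) [ʀ h d]: profile 6-3-1 — obeys.
(f) [w ts s]: profile 7-2-3 — violates.
(g) [ʃ f tʃ ŋ]: profile 3-3-2-4 — violates.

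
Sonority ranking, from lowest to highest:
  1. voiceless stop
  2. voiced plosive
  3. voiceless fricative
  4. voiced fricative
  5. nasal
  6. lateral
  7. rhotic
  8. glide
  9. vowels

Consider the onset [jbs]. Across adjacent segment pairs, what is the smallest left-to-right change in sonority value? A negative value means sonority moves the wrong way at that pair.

-6

/j/ is a glide (sonority 8).
/b/ is a voiced plosive (sonority 2).
/s/ is a voiceless fricative (sonority 3).
/j/→/b/: change -6.
/b/→/s/: change +1.
Minimum = -6.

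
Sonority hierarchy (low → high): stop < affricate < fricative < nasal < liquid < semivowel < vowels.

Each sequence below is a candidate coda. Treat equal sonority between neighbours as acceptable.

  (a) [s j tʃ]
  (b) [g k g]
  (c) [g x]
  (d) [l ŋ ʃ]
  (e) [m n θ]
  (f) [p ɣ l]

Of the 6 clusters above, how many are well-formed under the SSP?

(a) 3-6-2 → violates
(b) 1-1-1 → obeys
(c) 1-3 → violates
(d) 5-4-3 → obeys
(e) 4-4-3 → obeys
(f) 1-3-5 → violates

3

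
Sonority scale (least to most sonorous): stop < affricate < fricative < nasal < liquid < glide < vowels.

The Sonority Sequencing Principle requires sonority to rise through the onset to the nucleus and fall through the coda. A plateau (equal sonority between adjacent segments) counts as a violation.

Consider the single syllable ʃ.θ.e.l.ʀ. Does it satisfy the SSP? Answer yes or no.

no

Onset: /ʃ/ is a fricative (sonority 3), /θ/ is a fricative (sonority 3); then the nucleus /e/ (sonority 7).
Onset profile 3-3-7 — does not strictly rise throughout.
Coda: /l/ is a liquid (sonority 5), /ʀ/ is a liquid (sonority 5).
Coda profile 7-5-5 — does not strictly fall throughout.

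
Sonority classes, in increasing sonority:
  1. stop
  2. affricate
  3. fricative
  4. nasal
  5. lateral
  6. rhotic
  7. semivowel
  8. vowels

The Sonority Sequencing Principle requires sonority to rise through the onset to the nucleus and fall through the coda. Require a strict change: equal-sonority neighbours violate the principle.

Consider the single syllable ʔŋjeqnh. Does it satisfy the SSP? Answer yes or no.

no

Onset: /ʔ/ is a stop (sonority 1), /ŋ/ is a nasal (sonority 4), /j/ is a semivowel (sonority 7); then the nucleus /e/ (sonority 8).
Onset profile 1-4-7-8 — rises to the nucleus.
Coda: /q/ is a stop (sonority 1), /n/ is a nasal (sonority 4), /h/ is a fricative (sonority 3).
Coda profile 8-1-4-3 — does not strictly fall throughout.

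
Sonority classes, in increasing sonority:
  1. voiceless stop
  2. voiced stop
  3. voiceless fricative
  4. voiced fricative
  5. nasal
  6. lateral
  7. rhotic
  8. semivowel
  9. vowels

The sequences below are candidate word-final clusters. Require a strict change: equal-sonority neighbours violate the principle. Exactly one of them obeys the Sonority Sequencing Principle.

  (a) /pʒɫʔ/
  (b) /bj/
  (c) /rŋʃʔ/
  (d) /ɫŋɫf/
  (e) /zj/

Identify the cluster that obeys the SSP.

(a) sonority 1-4-6-1: ill-formed.
(b) sonority 2-8: ill-formed.
(c) sonority 7-5-3-1: well-formed.
(d) sonority 6-5-6-3: ill-formed.
(e) sonority 4-8: ill-formed.

c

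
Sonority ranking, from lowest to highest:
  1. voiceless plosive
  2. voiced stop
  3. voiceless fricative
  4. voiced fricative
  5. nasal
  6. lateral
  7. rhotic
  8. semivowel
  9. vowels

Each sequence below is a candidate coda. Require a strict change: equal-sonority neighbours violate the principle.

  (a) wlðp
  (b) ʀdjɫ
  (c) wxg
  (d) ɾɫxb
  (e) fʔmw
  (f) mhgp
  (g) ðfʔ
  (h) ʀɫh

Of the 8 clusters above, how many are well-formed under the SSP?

(a) wlðp: profile 8-6-4-1 — obeys.
(b) ʀdjɫ: profile 7-2-8-6 — violates.
(c) wxg: profile 8-3-2 — obeys.
(d) ɾɫxb: profile 7-6-3-2 — obeys.
(e) fʔmw: profile 3-1-5-8 — violates.
(f) mhgp: profile 5-3-2-1 — obeys.
(g) ðfʔ: profile 4-3-1 — obeys.
(h) ʀɫh: profile 7-6-3 — obeys.

6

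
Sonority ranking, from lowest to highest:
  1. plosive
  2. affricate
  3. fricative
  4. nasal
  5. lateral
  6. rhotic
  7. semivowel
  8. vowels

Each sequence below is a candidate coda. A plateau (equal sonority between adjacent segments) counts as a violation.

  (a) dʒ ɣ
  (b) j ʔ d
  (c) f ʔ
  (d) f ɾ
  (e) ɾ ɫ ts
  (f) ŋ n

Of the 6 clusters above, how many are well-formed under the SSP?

2

(a) sonority 2-3: ill-formed.
(b) sonority 7-1-1: ill-formed.
(c) sonority 3-1: well-formed.
(d) sonority 3-6: ill-formed.
(e) sonority 6-5-2: well-formed.
(f) sonority 4-4: ill-formed.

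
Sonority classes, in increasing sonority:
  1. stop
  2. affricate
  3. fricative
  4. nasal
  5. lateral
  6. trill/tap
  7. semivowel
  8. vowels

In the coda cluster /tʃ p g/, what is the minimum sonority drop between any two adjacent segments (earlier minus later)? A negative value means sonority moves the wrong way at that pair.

0

/tʃ/ is an affricate (sonority 2).
/p/ is a stop (sonority 1).
/g/ is a stop (sonority 1).
/tʃ/→/p/: change +1.
/p/→/g/: change +0.
Minimum = 0.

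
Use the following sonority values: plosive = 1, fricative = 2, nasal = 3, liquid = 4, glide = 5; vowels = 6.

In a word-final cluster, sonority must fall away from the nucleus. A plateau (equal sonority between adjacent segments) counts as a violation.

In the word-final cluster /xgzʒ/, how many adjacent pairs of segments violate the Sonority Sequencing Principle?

/x/ — fricative, sonority 2.
/g/ — plosive, sonority 1.
/z/ — fricative, sonority 2.
/ʒ/ — fricative, sonority 2.
/x/→/g/: 2→1 (falls) — ok.
/g/→/z/: 1→2 (does not fall) — violation.
/z/→/ʒ/: 2→2 (plateau) — violation.

2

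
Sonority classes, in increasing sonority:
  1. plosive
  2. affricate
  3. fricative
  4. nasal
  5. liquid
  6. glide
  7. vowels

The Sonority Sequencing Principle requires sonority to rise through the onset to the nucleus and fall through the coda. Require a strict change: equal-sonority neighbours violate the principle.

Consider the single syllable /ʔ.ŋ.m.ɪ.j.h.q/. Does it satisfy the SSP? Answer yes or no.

Onset: /ʔ/ is a plosive (sonority 1), /ŋ/ is a nasal (sonority 4), /m/ is a nasal (sonority 4); then the nucleus /ɪ/ (sonority 7).
Onset profile 1-4-4-7 — does not strictly rise throughout.
Coda: /j/ is a glide (sonority 6), /h/ is a fricative (sonority 3), /q/ is a plosive (sonority 1).
Coda profile 7-6-3-1 — falls from the nucleus.

no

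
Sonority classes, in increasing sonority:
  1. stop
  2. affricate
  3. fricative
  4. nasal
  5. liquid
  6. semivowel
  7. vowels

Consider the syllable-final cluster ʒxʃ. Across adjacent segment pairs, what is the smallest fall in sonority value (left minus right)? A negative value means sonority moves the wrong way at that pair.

/ʒ/: fricative = 3.
/x/: fricative = 3.
/ʃ/: fricative = 3.
/ʒ/→/x/: change +0.
/x/→/ʃ/: change +0.
Minimum = 0.

0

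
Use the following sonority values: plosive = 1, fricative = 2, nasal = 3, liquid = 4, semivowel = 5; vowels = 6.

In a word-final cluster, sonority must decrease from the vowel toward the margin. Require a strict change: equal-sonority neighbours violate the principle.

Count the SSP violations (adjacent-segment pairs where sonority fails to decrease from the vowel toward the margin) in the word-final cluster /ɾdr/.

/ɾ/ is a liquid (sonority 4).
/d/ is a plosive (sonority 1).
/r/ is a liquid (sonority 4).
/ɾ/→/d/: 4→1 (falls) — ok.
/d/→/r/: 1→4 (does not fall) — violation.

1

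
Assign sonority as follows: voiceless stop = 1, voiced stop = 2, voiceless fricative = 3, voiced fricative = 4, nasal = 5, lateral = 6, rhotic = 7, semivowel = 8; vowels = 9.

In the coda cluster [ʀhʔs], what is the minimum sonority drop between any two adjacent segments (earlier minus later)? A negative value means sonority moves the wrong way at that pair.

/ʀ/: rhotic = 7.
/h/: voiceless fricative = 3.
/ʔ/: voiceless stop = 1.
/s/: voiceless fricative = 3.
/ʀ/→/h/: change +4.
/h/→/ʔ/: change +2.
/ʔ/→/s/: change -2.
Minimum = -2.

-2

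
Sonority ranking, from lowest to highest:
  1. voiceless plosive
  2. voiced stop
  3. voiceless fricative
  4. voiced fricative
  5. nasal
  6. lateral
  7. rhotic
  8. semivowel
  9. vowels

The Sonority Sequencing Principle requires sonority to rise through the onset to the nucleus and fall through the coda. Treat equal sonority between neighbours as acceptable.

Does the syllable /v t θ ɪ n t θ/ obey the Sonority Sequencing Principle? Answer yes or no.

Onset: /v/ is a voiced fricative (sonority 4), /t/ is a voiceless plosive (sonority 1), /θ/ is a voiceless fricative (sonority 3); then the nucleus /ɪ/ (sonority 9).
Onset profile 4-1-3-9 — does not rise throughout.
Coda: /n/ is a nasal (sonority 5), /t/ is a voiceless plosive (sonority 1), /θ/ is a voiceless fricative (sonority 3).
Coda profile 9-5-1-3 — does not fall throughout.

no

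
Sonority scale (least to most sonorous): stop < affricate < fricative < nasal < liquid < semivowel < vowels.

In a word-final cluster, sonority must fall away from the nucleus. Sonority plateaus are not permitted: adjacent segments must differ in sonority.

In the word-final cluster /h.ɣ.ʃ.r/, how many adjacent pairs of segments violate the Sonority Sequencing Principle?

3

/h/ — fricative, sonority 3.
/ɣ/ — fricative, sonority 3.
/ʃ/ — fricative, sonority 3.
/r/ — liquid, sonority 5.
/h/→/ɣ/: 3→3 (plateau) — violation.
/ɣ/→/ʃ/: 3→3 (plateau) — violation.
/ʃ/→/r/: 3→5 (does not fall) — violation.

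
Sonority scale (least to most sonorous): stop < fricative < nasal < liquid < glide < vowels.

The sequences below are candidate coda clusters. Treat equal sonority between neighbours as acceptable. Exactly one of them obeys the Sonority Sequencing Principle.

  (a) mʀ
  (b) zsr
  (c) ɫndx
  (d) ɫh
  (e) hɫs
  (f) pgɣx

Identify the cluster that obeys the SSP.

(a) 3-4 → violates
(b) 2-2-4 → violates
(c) 4-3-1-2 → violates
(d) 4-2 → obeys
(e) 2-4-2 → violates
(f) 1-1-2-2 → violates

d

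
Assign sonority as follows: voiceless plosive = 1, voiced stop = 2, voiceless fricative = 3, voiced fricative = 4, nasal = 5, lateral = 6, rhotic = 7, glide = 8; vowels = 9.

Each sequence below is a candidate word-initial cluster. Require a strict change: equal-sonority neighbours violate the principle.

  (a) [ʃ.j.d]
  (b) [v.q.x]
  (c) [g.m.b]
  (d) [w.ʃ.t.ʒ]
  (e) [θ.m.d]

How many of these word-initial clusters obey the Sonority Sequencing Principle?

(a) [ʃ.j.d]: profile 3-8-2 — violates.
(b) [v.q.x]: profile 4-1-3 — violates.
(c) [g.m.b]: profile 2-5-2 — violates.
(d) [w.ʃ.t.ʒ]: profile 8-3-1-4 — violates.
(e) [θ.m.d]: profile 3-5-2 — violates.

0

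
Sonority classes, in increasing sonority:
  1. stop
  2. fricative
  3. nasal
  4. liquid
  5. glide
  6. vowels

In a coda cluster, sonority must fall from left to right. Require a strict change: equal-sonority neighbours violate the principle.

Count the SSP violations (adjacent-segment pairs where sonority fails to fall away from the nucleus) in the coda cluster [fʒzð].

3

/f/: fricative = 2.
/ʒ/: fricative = 2.
/z/: fricative = 2.
/ð/: fricative = 2.
/f/→/ʒ/: 2→2 (plateau) — violation.
/ʒ/→/z/: 2→2 (plateau) — violation.
/z/→/ð/: 2→2 (plateau) — violation.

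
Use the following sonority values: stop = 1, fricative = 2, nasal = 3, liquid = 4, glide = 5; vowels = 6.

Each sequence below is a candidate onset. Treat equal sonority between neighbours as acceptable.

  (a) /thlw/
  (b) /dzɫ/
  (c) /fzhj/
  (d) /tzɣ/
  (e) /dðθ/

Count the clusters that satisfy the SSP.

5

(a) /thlw/: profile 1-2-4-5 — obeys.
(b) /dzɫ/: profile 1-2-4 — obeys.
(c) /fzhj/: profile 2-2-2-5 — obeys.
(d) /tzɣ/: profile 1-2-2 — obeys.
(e) /dðθ/: profile 1-2-2 — obeys.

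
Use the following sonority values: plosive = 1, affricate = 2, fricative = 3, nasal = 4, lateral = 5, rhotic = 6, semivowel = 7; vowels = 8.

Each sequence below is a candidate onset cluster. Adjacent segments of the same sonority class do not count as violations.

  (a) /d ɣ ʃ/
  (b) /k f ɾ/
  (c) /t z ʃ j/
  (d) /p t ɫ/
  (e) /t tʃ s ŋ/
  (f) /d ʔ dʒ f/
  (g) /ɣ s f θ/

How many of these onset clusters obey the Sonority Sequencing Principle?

(a) sonority 1-3-3: well-formed.
(b) sonority 1-3-6: well-formed.
(c) sonority 1-3-3-7: well-formed.
(d) sonority 1-1-5: well-formed.
(e) sonority 1-2-3-4: well-formed.
(f) sonority 1-1-2-3: well-formed.
(g) sonority 3-3-3-3: well-formed.

7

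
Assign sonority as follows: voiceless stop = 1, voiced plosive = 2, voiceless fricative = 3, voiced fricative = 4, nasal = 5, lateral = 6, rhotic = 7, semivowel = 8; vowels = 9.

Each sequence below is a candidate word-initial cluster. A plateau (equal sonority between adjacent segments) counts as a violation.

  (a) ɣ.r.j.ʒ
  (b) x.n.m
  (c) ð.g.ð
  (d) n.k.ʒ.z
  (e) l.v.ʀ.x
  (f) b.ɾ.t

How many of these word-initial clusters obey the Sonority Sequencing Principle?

(a) 4-7-8-4 → violates
(b) 3-5-5 → violates
(c) 4-2-4 → violates
(d) 5-1-4-4 → violates
(e) 6-4-7-3 → violates
(f) 2-7-1 → violates

0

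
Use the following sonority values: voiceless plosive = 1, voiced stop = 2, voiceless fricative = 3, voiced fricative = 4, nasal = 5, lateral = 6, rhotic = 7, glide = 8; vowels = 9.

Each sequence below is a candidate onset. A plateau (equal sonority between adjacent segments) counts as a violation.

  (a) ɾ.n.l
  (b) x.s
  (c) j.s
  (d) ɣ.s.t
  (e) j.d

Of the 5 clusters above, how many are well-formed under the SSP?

0

(a) sonority 7-5-6: ill-formed.
(b) sonority 3-3: ill-formed.
(c) sonority 8-3: ill-formed.
(d) sonority 4-3-1: ill-formed.
(e) sonority 8-2: ill-formed.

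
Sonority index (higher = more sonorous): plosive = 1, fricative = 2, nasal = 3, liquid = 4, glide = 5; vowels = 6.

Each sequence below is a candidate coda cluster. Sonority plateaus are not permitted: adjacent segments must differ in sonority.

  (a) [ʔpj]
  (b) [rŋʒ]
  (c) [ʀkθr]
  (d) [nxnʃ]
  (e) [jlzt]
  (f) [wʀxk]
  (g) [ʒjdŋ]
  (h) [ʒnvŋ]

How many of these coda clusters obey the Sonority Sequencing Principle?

(a) 1-1-5 → violates
(b) 4-3-2 → obeys
(c) 4-1-2-4 → violates
(d) 3-2-3-2 → violates
(e) 5-4-2-1 → obeys
(f) 5-4-2-1 → obeys
(g) 2-5-1-3 → violates
(h) 2-3-2-3 → violates

3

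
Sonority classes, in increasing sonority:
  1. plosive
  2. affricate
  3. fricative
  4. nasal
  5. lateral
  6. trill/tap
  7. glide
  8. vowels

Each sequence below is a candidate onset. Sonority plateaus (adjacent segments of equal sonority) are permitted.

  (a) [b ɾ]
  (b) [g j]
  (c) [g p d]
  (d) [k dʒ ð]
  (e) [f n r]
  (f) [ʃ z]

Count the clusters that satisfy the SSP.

(a) sonority 1-6: well-formed.
(b) sonority 1-7: well-formed.
(c) sonority 1-1-1: well-formed.
(d) sonority 1-2-3: well-formed.
(e) sonority 3-4-6: well-formed.
(f) sonority 3-3: well-formed.

6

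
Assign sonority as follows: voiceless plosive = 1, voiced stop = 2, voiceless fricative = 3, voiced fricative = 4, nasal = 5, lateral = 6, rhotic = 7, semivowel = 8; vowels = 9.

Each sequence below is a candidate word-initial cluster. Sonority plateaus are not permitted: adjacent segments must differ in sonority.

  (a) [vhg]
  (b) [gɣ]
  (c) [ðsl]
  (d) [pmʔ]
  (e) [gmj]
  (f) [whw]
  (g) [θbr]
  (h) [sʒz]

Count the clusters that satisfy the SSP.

2

(a) sonority 4-3-2: ill-formed.
(b) sonority 2-4: well-formed.
(c) sonority 4-3-6: ill-formed.
(d) sonority 1-5-1: ill-formed.
(e) sonority 2-5-8: well-formed.
(f) sonority 8-3-8: ill-formed.
(g) sonority 3-2-7: ill-formed.
(h) sonority 3-4-4: ill-formed.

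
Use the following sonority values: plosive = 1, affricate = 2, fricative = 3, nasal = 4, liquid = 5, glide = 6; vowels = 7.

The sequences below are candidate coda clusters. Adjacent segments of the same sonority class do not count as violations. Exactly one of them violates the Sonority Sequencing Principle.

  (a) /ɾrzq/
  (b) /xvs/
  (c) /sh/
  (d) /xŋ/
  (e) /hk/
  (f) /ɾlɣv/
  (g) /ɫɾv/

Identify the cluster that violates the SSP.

(a) /ɾrzq/: profile 5-5-3-1 — obeys.
(b) /xvs/: profile 3-3-3 — obeys.
(c) /sh/: profile 3-3 — obeys.
(d) /xŋ/: profile 3-4 — violates.
(e) /hk/: profile 3-1 — obeys.
(f) /ɾlɣv/: profile 5-5-3-3 — obeys.
(g) /ɫɾv/: profile 5-5-3 — obeys.

d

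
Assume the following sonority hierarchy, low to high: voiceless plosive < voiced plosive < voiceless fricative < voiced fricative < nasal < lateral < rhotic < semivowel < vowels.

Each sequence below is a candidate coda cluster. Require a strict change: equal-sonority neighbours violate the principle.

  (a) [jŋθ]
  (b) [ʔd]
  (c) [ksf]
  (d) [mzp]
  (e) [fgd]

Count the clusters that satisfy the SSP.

2

(a) [jŋθ]: profile 8-5-3 — obeys.
(b) [ʔd]: profile 1-2 — violates.
(c) [ksf]: profile 1-3-3 — violates.
(d) [mzp]: profile 5-4-1 — obeys.
(e) [fgd]: profile 3-2-2 — violates.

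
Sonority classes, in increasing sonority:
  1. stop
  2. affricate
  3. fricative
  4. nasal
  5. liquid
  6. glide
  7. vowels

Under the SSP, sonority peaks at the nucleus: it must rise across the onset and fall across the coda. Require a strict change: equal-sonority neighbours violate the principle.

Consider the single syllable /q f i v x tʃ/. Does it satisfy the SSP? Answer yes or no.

Onset: /q/ is a stop (sonority 1), /f/ is a fricative (sonority 3); then the nucleus /i/ (sonority 7).
Onset profile 1-3-7 — rises to the nucleus.
Coda: /v/ is a fricative (sonority 3), /x/ is a fricative (sonority 3), /tʃ/ is an affricate (sonority 2).
Coda profile 7-3-3-2 — does not strictly fall throughout.

no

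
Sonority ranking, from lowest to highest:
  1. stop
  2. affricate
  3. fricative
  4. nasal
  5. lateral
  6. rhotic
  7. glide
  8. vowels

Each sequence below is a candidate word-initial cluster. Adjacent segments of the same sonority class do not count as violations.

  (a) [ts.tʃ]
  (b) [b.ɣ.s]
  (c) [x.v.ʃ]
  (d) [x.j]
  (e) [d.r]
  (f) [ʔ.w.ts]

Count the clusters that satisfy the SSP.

(a) sonority 2-2: well-formed.
(b) sonority 1-3-3: well-formed.
(c) sonority 3-3-3: well-formed.
(d) sonority 3-7: well-formed.
(e) sonority 1-6: well-formed.
(f) sonority 1-7-2: ill-formed.

5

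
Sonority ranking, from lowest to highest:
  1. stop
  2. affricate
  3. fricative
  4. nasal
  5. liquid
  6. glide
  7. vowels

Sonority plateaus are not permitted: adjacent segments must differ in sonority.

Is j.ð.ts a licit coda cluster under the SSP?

/j/: glide = 6.
/ð/: fricative = 3.
/ts/: affricate = 2.
The profile 6-3-2 strictly falls, so the coda cluster satisfies the SSP.

yes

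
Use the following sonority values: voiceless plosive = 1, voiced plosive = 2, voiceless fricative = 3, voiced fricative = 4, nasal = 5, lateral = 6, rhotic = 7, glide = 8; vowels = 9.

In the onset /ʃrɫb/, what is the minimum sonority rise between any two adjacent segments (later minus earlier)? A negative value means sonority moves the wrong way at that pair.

-4

/ʃ/: voiceless fricative = 3.
/r/: rhotic = 7.
/ɫ/: lateral = 6.
/b/: voiced plosive = 2.
/ʃ/→/r/: change +4.
/r/→/ɫ/: change -1.
/ɫ/→/b/: change -4.
Minimum = -4.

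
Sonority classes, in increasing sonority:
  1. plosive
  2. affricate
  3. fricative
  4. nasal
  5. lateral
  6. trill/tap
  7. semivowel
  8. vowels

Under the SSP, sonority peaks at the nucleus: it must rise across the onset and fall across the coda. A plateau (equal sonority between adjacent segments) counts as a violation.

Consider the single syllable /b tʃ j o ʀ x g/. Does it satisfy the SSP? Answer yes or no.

yes

Onset: /b/ is a plosive (sonority 1), /tʃ/ is an affricate (sonority 2), /j/ is a semivowel (sonority 7); then the nucleus /o/ (sonority 8).
Onset profile 1-2-7-8 — rises to the nucleus.
Coda: /ʀ/ is a trill/tap (sonority 6), /x/ is a fricative (sonority 3), /g/ is a plosive (sonority 1).
Coda profile 8-6-3-1 — falls from the nucleus.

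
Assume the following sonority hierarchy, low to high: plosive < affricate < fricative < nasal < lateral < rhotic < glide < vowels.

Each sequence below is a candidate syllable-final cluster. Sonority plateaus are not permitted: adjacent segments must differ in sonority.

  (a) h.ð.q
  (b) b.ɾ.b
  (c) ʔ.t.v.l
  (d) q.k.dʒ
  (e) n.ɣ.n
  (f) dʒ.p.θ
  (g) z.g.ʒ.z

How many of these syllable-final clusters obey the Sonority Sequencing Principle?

0

(a) h.ð.q: profile 3-3-1 — violates.
(b) b.ɾ.b: profile 1-6-1 — violates.
(c) ʔ.t.v.l: profile 1-1-3-5 — violates.
(d) q.k.dʒ: profile 1-1-2 — violates.
(e) n.ɣ.n: profile 4-3-4 — violates.
(f) dʒ.p.θ: profile 2-1-3 — violates.
(g) z.g.ʒ.z: profile 3-1-3-3 — violates.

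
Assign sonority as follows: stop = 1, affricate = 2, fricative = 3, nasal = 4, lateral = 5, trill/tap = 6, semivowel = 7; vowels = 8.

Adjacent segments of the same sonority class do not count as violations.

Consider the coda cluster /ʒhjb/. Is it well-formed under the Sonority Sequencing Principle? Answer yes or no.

no

/ʒ/ is a fricative (sonority 3).
/h/ is a fricative (sonority 3).
/j/ is a semivowel (sonority 7).
/b/ is a stop (sonority 1).
The profile is 3-3-7-1. Between /h/ (3) and /j/ (7) sonority does not fall, so the cluster violates the SSP.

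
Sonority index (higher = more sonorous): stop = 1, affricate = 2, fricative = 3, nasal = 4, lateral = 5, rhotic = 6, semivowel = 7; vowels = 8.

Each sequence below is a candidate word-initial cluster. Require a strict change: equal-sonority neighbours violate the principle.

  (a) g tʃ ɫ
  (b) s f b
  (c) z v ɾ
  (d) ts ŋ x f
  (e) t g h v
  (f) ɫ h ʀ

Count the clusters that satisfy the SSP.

(a) g tʃ ɫ: profile 1-2-5 — obeys.
(b) s f b: profile 3-3-1 — violates.
(c) z v ɾ: profile 3-3-6 — violates.
(d) ts ŋ x f: profile 2-4-3-3 — violates.
(e) t g h v: profile 1-1-3-3 — violates.
(f) ɫ h ʀ: profile 5-3-6 — violates.

1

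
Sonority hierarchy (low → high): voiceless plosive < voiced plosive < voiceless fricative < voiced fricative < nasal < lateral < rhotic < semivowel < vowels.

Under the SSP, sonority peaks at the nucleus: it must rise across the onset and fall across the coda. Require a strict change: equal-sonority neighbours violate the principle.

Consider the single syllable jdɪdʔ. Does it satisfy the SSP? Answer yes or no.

no

Onset: /j/ is a semivowel (sonority 8), /d/ is a voiced plosive (sonority 2); then the nucleus /ɪ/ (sonority 9).
Onset profile 8-2-9 — does not strictly rise throughout.
Coda: /d/ is a voiced plosive (sonority 2), /ʔ/ is a voiceless plosive (sonority 1).
Coda profile 9-2-1 — falls from the nucleus.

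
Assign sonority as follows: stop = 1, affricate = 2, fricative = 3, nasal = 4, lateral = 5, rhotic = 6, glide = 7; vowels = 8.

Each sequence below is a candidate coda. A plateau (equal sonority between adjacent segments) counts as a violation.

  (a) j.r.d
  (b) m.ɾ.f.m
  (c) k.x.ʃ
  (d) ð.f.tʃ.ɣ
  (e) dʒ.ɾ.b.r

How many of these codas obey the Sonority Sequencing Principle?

1

(a) j.r.d: profile 7-6-1 — obeys.
(b) m.ɾ.f.m: profile 4-6-3-4 — violates.
(c) k.x.ʃ: profile 1-3-3 — violates.
(d) ð.f.tʃ.ɣ: profile 3-3-2-3 — violates.
(e) dʒ.ɾ.b.r: profile 2-6-1-6 — violates.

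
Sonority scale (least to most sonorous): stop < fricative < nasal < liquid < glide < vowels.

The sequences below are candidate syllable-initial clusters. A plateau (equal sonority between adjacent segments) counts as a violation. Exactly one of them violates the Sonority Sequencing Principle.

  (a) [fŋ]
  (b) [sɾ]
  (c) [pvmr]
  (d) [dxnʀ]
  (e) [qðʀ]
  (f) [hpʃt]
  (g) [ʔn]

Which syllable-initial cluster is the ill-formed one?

(a) 2-3 → obeys
(b) 2-4 → obeys
(c) 1-2-3-4 → obeys
(d) 1-2-3-4 → obeys
(e) 1-2-4 → obeys
(f) 2-1-2-1 → violates
(g) 1-3 → obeys

f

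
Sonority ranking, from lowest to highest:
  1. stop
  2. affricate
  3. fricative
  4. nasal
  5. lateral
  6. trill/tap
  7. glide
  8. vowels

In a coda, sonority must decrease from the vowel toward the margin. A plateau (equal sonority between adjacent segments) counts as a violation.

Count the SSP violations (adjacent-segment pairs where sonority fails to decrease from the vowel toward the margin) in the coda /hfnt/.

2

/h/ is a fricative (sonority 3).
/f/ is a fricative (sonority 3).
/n/ is a nasal (sonority 4).
/t/ is a stop (sonority 1).
/h/→/f/: 3→3 (plateau) — violation.
/f/→/n/: 3→4 (does not fall) — violation.
/n/→/t/: 4→1 (falls) — ok.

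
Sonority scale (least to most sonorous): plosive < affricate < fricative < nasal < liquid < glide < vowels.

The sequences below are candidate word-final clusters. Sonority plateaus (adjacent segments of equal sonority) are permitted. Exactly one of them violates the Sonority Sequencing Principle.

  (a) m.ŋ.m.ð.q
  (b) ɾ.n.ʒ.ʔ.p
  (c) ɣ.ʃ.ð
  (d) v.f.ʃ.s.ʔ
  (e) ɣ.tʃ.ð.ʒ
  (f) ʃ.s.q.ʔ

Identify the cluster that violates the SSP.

(a) m.ŋ.m.ð.q: profile 4-4-4-3-1 — obeys.
(b) ɾ.n.ʒ.ʔ.p: profile 5-4-3-1-1 — obeys.
(c) ɣ.ʃ.ð: profile 3-3-3 — obeys.
(d) v.f.ʃ.s.ʔ: profile 3-3-3-3-1 — obeys.
(e) ɣ.tʃ.ð.ʒ: profile 3-2-3-3 — violates.
(f) ʃ.s.q.ʔ: profile 3-3-1-1 — obeys.

e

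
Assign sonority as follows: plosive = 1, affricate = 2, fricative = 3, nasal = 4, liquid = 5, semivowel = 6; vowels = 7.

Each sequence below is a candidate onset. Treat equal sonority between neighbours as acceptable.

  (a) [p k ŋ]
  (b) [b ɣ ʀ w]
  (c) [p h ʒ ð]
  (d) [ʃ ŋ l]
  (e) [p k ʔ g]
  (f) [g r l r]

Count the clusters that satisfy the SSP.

(a) sonority 1-1-4: well-formed.
(b) sonority 1-3-5-6: well-formed.
(c) sonority 1-3-3-3: well-formed.
(d) sonority 3-4-5: well-formed.
(e) sonority 1-1-1-1: well-formed.
(f) sonority 1-5-5-5: well-formed.

6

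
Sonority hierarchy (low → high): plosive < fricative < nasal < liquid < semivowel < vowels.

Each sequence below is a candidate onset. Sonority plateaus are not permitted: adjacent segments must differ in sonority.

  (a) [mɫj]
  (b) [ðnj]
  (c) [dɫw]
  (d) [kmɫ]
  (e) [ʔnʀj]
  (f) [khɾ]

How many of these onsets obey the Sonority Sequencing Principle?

(a) [mɫj]: profile 3-4-5 — obeys.
(b) [ðnj]: profile 2-3-5 — obeys.
(c) [dɫw]: profile 1-4-5 — obeys.
(d) [kmɫ]: profile 1-3-4 — obeys.
(e) [ʔnʀj]: profile 1-3-4-5 — obeys.
(f) [khɾ]: profile 1-2-4 — obeys.

6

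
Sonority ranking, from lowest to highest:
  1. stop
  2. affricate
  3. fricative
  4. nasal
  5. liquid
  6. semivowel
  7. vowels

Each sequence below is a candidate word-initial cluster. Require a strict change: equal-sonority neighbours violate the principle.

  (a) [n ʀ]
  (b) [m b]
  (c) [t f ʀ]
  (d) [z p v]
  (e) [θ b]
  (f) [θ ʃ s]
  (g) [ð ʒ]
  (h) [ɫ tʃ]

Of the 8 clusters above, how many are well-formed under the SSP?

(a) 4-5 → obeys
(b) 4-1 → violates
(c) 1-3-5 → obeys
(d) 3-1-3 → violates
(e) 3-1 → violates
(f) 3-3-3 → violates
(g) 3-3 → violates
(h) 5-2 → violates

2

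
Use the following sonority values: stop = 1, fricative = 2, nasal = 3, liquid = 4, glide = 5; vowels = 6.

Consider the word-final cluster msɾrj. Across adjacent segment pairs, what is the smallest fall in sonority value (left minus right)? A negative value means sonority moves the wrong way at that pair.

-2

/m/: nasal = 3.
/s/: fricative = 2.
/ɾ/: liquid = 4.
/r/: liquid = 4.
/j/: glide = 5.
/m/→/s/: change +1.
/s/→/ɾ/: change -2.
/ɾ/→/r/: change +0.
/r/→/j/: change -1.
Minimum = -2.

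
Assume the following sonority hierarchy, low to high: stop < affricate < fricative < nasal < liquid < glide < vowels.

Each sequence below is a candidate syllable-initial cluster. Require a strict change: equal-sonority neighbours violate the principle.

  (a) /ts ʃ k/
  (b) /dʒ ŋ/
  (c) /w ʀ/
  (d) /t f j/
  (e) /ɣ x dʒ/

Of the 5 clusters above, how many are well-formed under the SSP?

(a) 2-3-1 → violates
(b) 2-4 → obeys
(c) 6-5 → violates
(d) 1-3-6 → obeys
(e) 3-3-2 → violates

2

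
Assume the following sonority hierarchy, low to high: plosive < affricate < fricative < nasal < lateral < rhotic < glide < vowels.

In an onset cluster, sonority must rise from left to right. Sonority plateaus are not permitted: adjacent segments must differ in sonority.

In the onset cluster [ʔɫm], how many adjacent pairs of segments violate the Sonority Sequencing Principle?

1

/ʔ/ — plosive, sonority 1.
/ɫ/ — lateral, sonority 5.
/m/ — nasal, sonority 4.
/ʔ/→/ɫ/: 1→5 (rises) — ok.
/ɫ/→/m/: 5→4 (does not rise) — violation.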